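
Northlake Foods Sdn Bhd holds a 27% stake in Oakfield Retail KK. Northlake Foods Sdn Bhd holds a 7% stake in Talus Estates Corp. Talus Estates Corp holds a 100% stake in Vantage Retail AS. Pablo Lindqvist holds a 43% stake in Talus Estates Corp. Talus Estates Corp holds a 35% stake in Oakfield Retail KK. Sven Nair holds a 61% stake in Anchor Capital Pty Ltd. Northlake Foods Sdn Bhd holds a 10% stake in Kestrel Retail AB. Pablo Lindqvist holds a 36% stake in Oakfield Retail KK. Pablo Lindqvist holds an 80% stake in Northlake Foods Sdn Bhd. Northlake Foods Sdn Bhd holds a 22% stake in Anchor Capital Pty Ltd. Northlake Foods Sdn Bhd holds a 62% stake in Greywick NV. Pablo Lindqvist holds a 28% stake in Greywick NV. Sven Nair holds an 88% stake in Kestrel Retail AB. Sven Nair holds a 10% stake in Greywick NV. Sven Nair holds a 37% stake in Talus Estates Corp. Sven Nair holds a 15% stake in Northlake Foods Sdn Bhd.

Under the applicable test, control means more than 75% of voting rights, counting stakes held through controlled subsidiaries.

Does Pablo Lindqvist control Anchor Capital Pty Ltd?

No

Pablo holds 80% of Northlake, so Pablo controls Northlake.
Northlake and Pablo together hold 62% + 28% = 90% of Greywick, so Pablo controls Greywick.
In Anchor, Pablo's side holds only 22%, not > 75%.
So Pablo does not control Anchor.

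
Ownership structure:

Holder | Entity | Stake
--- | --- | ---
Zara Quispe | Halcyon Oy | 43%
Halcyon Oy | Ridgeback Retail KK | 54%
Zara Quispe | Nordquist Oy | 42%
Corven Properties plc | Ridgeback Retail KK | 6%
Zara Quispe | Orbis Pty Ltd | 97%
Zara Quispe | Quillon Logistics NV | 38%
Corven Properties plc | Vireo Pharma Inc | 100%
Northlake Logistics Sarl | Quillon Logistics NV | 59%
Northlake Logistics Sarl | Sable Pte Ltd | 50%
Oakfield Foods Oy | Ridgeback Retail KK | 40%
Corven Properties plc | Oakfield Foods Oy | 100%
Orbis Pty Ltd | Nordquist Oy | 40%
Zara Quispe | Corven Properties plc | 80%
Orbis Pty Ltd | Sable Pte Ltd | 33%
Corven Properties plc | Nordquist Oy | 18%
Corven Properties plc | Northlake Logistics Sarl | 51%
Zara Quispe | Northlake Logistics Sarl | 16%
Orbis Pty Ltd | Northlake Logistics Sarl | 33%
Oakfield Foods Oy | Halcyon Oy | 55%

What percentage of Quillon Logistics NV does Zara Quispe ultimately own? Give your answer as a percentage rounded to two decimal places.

90.40%

Zara reaches Quillon along 4 paths.
Via Northlake: 16% × 59% = 9.44%.
Via Corven → Northlake: 80% × 51% × 59% = 24.072%.
Via Orbis → Northlake: 97% × 33% × 59% = 18.8859%.
Direct stake: 38% = 38%.
Total: 9.44% + 24.072% + 18.8859% + 38% = 90.3979%.
Rounded: 90.40%.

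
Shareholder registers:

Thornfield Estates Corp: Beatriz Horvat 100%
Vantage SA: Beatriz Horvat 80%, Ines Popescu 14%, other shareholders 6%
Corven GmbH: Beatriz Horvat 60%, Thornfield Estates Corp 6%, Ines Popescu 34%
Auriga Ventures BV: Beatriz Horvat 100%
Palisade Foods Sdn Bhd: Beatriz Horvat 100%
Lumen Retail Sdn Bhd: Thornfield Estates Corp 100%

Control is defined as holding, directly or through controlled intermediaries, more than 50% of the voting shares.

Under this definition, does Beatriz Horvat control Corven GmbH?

Beatriz holds 100% of Thornfield, so Beatriz controls Thornfield.
Beatriz and Thornfield together hold 60% + 6% = 66% of Corven, so Beatriz controls Corven.

Yes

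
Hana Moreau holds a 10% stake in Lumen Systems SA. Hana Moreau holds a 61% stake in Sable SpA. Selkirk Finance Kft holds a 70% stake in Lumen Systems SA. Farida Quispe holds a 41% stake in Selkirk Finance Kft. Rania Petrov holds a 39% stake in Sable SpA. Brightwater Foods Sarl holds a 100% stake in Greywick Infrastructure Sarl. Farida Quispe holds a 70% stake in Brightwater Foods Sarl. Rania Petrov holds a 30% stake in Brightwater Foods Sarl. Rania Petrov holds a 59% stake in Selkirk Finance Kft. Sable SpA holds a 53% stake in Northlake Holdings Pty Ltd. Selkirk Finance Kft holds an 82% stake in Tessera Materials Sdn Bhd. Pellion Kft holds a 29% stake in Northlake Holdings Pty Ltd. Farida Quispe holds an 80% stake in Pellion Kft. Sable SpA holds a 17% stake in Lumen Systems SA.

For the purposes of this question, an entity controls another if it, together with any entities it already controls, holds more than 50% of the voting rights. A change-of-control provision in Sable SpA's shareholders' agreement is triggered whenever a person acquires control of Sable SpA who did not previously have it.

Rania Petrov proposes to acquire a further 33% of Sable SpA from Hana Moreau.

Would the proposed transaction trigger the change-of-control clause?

Yes

The purchase adds only to Rania's holdings (Hana's stake shrinks), so Rania is the only person who could newly come to control Sable.
Rania holds 59% of Selkirk, so Rania controls Selkirk.
Selkirk holds 70% of Lumen, so Rania controls Lumen.
Selkirk holds 82% of Tessera, so Rania controls Tessera.
In Sable, Rania's side holds only 39%, not > 50%.
So before the transaction, Rania does not control Sable.
After the purchase, Rania's direct stake in Sable rises to 39% + 33% = 72%, and Hana's stake falls to 28%.
Rania holds 72% of Sable, so Rania controls Sable.
Rania did not control Sable before and does after, so the clause is triggered.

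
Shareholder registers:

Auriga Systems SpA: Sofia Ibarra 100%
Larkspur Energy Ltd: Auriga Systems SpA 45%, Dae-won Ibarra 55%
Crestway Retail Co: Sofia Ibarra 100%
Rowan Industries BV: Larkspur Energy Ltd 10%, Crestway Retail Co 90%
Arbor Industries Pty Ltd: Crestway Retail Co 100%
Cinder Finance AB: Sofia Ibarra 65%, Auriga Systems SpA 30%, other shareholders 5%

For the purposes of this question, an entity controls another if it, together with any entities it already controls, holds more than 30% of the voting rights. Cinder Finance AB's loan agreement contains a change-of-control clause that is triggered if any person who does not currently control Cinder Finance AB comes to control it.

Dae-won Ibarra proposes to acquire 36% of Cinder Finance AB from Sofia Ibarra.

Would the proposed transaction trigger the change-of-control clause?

The purchase adds only to Dae-won's holdings (Sofia's stake shrinks), so Dae-won is the only person who could newly come to control Cinder.
Dae-won holds 55% of Larkspur, so Dae-won controls Larkspur.
Neither Dae-won nor any entity Dae-won controls holds any voting interest in Cinder.
So before the transaction, Dae-won does not control Cinder.
After the purchase, Dae-won holds 36% of Cinder directly, and Sofia's stake falls to 29%.
Dae-won holds 36% of Cinder, so Dae-won controls Cinder.
Dae-won did not control Cinder before and does after, so the clause is triggered.

Yes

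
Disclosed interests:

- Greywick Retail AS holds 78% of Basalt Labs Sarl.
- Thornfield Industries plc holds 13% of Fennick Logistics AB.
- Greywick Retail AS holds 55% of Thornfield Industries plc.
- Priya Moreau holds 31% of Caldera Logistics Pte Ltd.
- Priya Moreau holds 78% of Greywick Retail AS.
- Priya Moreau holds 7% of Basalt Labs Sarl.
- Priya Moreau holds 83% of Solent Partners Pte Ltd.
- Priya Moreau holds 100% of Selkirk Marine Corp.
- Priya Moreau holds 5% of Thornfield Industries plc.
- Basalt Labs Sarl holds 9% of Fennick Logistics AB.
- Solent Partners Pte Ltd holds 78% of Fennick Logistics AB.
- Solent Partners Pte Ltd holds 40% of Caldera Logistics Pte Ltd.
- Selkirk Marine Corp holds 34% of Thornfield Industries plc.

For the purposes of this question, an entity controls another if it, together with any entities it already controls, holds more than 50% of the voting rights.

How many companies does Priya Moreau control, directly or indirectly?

7

Priya holds 78% of Greywick, so Priya controls Greywick.
Priya holds 100% of Selkirk, so Priya controls Selkirk.
Priya and Greywick together hold 7% + 78% = 85% of Basalt, so Priya controls Basalt.
Selkirk and Greywick and Priya together hold 34% + 55% + 5% = 94% of Thornfield, so Priya controls Thornfield.
Priya holds 83% of Solent, so Priya controls Solent.
Priya and Solent together hold 31% + 40% = 71% of Caldera, so Priya controls Caldera.
Solent and Thornfield and Basalt together hold 78% + 13% + 9% = 100% of Fennick, so Priya controls Fennick.
Priya controls 7 companies.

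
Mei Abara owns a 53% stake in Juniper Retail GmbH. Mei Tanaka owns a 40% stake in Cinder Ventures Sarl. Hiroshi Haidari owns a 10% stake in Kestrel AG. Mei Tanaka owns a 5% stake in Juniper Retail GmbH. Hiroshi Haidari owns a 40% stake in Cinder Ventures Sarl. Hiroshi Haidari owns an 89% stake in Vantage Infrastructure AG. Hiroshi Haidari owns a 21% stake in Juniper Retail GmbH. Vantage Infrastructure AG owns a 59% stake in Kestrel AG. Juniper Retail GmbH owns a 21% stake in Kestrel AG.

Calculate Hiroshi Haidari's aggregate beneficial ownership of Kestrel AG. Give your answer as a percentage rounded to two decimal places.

Hiroshi reaches Kestrel along 3 paths.
Via Vantage: 89% × 59% = 52.51%.
Direct stake: 10% = 10%.
Via Juniper: 21% × 21% = 4.41%.
Total: 52.51% + 10% + 4.41% = 66.92%.

66.92%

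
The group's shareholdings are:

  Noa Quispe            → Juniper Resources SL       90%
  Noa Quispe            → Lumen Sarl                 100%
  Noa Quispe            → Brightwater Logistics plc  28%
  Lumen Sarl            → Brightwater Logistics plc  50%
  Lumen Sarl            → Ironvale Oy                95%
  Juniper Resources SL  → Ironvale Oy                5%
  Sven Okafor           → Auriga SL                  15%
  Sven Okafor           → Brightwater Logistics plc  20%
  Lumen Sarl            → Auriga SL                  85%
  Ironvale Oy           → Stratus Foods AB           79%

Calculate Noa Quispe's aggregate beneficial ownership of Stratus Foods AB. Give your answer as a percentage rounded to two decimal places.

78.61%

Noa reaches Stratus along 2 paths.
Via Lumen → Ironvale: 100% × 95% × 79% = 75.05%.
Via Juniper → Ironvale: 90% × 5% × 79% = 3.555%.
Total: 75.05% + 3.555% = 78.605%.
Rounded: 78.61%.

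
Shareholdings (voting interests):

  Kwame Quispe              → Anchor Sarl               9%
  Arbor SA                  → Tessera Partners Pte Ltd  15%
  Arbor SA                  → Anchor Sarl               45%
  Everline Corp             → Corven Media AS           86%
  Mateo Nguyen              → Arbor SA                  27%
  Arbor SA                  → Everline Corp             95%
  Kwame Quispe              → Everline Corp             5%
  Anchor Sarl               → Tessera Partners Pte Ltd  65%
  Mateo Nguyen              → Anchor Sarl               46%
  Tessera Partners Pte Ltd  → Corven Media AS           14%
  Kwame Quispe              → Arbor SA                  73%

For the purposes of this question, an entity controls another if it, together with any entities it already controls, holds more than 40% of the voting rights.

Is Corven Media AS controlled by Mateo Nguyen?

Mateo holds 46% of Anchor, so Mateo controls Anchor.
Anchor holds 65% of Tessera, so Mateo controls Tessera.
In Corven, Mateo's side holds only 14%, not > 40%.
So Mateo does not control Corven.

No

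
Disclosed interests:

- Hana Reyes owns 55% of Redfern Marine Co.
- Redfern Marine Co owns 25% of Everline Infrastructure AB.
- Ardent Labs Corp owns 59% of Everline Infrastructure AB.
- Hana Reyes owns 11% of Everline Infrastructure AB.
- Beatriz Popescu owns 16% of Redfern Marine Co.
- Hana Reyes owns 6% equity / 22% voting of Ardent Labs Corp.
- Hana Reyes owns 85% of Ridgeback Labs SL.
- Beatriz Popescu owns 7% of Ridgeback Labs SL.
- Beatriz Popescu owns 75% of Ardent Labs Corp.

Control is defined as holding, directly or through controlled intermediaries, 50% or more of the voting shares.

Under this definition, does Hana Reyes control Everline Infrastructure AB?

No

Hana holds 85% of Ridgeback, so Hana controls Ridgeback.
Hana holds 55% of Redfern, so Hana controls Redfern.
In Everline, Hana's side holds only 25% + 11% = 36%, not ≥ 50%.
So Hana does not control Everline.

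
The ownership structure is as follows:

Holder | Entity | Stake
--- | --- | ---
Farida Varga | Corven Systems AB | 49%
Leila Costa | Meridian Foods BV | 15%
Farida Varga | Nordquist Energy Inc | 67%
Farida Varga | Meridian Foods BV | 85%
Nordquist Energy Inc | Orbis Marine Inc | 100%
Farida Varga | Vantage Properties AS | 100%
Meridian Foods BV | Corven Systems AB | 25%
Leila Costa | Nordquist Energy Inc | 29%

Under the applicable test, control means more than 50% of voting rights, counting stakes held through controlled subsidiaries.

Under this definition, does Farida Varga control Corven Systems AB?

Yes

Farida holds 85% of Meridian, so Farida controls Meridian.
Meridian and Farida together hold 25% + 49% = 74% of Corven, so Farida controls Corven.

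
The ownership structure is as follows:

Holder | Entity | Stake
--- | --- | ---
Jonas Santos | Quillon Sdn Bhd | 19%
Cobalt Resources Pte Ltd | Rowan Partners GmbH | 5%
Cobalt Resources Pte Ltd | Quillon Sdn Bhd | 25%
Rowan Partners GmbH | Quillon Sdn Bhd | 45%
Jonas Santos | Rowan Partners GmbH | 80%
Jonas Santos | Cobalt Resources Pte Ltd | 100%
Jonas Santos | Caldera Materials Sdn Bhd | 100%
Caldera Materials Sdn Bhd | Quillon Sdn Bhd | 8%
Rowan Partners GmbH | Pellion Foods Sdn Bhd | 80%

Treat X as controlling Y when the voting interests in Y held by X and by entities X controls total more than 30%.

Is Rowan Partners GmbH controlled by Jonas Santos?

Jonas holds 100% of Cobalt, so Jonas controls Cobalt.
Jonas and Cobalt together hold 80% + 5% = 85% of Rowan, so Jonas controls Rowan.

Yes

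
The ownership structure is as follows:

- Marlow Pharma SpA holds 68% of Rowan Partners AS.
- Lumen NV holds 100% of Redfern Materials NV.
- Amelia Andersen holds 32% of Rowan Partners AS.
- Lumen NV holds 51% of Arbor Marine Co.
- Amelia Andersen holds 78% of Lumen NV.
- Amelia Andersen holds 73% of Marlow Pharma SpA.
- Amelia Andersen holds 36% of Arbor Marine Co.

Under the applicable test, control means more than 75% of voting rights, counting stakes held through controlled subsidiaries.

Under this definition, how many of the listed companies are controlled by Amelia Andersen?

Amelia holds 78% of Lumen, so Amelia controls Lumen.
Lumen holds 100% of Redfern, so Amelia controls Redfern.
Amelia and Lumen together hold 36% + 51% = 87% of Arbor, so Amelia controls Arbor.
No other company's threshold is met.
Amelia controls 3 companies.

3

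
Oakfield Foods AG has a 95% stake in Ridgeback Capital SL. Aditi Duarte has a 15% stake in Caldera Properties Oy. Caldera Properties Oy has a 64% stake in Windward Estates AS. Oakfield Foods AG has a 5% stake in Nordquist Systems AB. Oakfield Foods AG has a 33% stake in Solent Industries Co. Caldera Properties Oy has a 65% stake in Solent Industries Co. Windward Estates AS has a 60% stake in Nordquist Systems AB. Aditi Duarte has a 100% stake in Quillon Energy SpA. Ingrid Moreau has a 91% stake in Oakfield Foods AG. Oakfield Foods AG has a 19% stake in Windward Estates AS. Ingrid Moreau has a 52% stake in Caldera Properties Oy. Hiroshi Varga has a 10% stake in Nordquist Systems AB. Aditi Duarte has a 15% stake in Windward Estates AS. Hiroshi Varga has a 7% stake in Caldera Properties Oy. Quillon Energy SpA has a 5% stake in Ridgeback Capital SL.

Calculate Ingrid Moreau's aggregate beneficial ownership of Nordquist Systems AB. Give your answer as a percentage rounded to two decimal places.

34.89%

Ingrid reaches Nordquist along 3 paths.
Via Caldera → Windward: 52% × 64% × 60% = 19.968%.
Via Oakfield → Windward: 91% × 19% × 60% = 10.374%.
Via Oakfield: 91% × 5% = 4.55%.
Total: 19.968% + 10.374% + 4.55% = 34.892%.
Rounded: 34.89%.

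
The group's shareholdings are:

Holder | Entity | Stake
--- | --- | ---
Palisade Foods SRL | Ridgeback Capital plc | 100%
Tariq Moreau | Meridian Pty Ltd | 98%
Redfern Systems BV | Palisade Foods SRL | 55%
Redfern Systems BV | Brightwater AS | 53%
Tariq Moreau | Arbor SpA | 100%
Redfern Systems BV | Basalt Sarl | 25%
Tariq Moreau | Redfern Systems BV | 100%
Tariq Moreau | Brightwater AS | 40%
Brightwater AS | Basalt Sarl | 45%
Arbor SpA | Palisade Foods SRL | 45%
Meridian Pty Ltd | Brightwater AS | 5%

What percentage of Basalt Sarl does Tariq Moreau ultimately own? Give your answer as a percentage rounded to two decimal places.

Tariq reaches Basalt along 4 paths.
Via Redfern: 100% × 25% = 25%.
Via Brightwater: 40% × 45% = 18%.
Via Redfern → Brightwater: 100% × 53% × 45% = 23.85%.
Via Meridian → Brightwater: 98% × 5% × 45% = 2.205%.
Total: 25% + 18% + 23.85% + 2.205% = 69.055%.
Rounded: 69.06%.

69.06%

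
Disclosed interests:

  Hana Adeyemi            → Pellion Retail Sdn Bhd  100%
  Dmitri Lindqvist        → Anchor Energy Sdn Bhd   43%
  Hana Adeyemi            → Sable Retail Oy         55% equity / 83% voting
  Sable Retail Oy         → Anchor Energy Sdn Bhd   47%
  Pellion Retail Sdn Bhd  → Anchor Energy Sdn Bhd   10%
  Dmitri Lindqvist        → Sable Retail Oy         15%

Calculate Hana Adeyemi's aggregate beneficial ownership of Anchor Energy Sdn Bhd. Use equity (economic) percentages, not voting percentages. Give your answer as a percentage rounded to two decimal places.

35.85%

Hana reaches Anchor along 2 paths.
Via Sable: 55% × 47% = 25.85%.
Via Pellion: 100% × 10% = 10%.
Total: 25.85% + 10% = 35.85%.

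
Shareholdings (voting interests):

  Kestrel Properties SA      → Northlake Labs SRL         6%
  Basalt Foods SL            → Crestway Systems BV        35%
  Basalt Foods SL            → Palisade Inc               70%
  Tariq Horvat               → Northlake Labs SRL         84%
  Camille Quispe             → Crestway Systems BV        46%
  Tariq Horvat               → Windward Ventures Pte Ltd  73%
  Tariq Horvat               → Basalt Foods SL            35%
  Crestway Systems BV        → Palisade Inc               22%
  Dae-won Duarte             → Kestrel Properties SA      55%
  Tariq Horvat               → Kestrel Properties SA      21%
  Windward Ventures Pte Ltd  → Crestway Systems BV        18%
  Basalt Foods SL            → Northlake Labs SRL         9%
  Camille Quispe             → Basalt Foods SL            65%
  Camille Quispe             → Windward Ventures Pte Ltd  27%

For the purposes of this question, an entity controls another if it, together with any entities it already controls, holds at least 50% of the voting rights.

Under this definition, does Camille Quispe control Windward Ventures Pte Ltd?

Camille holds 65% of Basalt, so Camille controls Basalt.
Basalt and Camille together hold 35% + 46% = 81% of Crestway, so Camille controls Crestway.
Basalt and Crestway together hold 70% + 22% = 92% of Palisade, so Camille controls Palisade.
In Windward, Camille's side holds only 27%, not ≥ 50%.
So Camille does not control Windward.

No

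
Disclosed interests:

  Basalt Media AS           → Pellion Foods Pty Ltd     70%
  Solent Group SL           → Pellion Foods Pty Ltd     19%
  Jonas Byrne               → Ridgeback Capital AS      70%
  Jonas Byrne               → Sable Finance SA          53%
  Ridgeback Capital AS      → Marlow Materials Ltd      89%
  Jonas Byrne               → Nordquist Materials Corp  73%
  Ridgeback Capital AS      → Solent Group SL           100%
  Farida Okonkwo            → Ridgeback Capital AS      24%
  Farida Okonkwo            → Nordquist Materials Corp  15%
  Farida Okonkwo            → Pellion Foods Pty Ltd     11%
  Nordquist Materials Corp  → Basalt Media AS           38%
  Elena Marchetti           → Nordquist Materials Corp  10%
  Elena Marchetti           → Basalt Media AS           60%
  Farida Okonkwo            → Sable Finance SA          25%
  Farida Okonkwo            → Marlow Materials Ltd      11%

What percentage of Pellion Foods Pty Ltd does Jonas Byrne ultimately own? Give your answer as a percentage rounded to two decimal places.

32.72%

Jonas reaches Pellion along 2 paths.
Via Ridgeback → Solent: 70% × 100% × 19% = 13.3%.
Via Nordquist → Basalt: 73% × 38% × 70% = 19.418%.
Total: 13.3% + 19.418% = 32.718%.
Rounded: 32.72%.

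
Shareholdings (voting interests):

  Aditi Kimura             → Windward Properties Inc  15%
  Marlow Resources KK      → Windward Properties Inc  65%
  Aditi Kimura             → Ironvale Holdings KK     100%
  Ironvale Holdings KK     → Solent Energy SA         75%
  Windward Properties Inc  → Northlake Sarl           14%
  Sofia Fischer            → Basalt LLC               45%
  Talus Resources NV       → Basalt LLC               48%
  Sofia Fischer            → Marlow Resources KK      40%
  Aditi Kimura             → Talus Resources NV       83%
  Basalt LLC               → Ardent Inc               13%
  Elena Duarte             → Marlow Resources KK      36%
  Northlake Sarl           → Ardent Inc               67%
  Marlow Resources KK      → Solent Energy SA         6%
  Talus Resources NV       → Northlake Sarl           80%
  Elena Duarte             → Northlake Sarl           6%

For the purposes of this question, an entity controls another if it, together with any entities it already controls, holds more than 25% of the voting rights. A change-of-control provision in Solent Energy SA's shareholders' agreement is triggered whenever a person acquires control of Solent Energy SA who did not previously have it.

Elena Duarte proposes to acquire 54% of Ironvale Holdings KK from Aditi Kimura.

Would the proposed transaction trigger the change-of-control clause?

The purchase adds only to Elena's holdings (Aditi's stake shrinks), so Elena is the only person who could newly come to control Solent.
Elena holds 36% of Marlow, so Elena controls Marlow.
Marlow holds 65% of Windward, so Elena controls Windward.
In Solent, Elena's side holds only 6%, not > 25%.
So before the transaction, Elena does not control Solent.
After the purchase, Elena holds 54% of Ironvale directly, and Aditi's stake falls to 46%.
Elena holds 54% of Ironvale, so Elena controls Ironvale.
Marlow and Ironvale together hold 6% + 75% = 81% of Solent, so Elena controls Solent.
Elena did not control Solent before and does after, so the clause is triggered.

Yes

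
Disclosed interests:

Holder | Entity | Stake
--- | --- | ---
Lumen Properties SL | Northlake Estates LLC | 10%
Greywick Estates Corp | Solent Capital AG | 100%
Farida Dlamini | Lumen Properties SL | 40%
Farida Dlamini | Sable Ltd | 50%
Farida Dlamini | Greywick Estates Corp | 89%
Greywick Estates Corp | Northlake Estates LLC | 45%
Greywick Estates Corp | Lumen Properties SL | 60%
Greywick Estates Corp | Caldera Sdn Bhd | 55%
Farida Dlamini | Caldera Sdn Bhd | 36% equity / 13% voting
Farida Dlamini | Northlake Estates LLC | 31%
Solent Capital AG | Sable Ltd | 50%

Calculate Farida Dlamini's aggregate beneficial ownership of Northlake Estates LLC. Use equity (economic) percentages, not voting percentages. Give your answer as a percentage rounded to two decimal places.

Farida reaches Northlake along 4 paths.
Via Greywick → Lumen: 89% × 60% × 10% = 5.34%.
Via Lumen: 40% × 10% = 4%.
Via Greywick: 89% × 45% = 40.05%.
Direct stake: 31% = 31%.
Total: 5.34% + 4% + 40.05% + 31% = 80.39%.

80.39%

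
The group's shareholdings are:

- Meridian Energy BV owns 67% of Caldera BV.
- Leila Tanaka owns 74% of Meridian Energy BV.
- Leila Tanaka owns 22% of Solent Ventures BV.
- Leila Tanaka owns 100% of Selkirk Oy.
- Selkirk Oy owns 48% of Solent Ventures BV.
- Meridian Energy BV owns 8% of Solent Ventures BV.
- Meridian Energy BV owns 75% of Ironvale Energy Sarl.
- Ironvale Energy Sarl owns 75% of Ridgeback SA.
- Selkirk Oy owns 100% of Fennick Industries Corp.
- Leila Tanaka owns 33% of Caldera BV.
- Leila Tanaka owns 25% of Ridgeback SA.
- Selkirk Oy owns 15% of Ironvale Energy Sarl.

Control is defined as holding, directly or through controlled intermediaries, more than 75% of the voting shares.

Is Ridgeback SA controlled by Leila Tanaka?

Leila holds 100% of Selkirk, so Leila controls Selkirk.
Selkirk holds 100% of Fennick, so Leila controls Fennick.
In Ridgeback, Leila's side holds only 25%, not > 75%.
So Leila does not control Ridgeback.

No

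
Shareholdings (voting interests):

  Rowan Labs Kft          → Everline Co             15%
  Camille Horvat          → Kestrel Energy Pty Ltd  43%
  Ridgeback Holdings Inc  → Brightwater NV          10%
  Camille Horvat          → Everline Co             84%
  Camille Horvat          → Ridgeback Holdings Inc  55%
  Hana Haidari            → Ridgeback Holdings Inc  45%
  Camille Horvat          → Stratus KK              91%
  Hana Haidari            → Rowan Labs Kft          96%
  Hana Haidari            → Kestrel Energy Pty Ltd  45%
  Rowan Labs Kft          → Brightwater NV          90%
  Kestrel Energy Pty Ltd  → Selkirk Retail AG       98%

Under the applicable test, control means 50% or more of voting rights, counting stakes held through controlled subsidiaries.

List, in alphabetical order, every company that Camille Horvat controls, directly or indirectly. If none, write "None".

Camille holds 55% of Ridgeback, so Camille controls Ridgeback.
Camille holds 91% of Stratus, so Camille controls Stratus.
Camille holds 84% of Everline, so Camille controls Everline.
No other company's threshold is met.

Everline Co, Ridgeback Holdings Inc, Stratus KK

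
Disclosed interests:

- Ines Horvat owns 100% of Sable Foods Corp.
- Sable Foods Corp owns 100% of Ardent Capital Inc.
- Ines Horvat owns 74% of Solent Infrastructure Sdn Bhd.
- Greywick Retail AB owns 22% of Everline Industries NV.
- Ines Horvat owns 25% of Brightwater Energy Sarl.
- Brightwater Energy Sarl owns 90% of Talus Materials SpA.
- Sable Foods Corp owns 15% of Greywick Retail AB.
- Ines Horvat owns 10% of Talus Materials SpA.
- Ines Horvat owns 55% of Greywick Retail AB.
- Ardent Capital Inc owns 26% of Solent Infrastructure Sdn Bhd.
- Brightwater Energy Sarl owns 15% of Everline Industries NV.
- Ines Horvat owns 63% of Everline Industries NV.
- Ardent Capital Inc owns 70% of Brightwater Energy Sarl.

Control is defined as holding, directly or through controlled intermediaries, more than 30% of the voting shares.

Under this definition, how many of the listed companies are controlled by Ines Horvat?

7

Ines holds 100% of Sable, so Ines controls Sable.
Sable and Ines together hold 15% + 55% = 70% of Greywick, so Ines controls Greywick.
Sable holds 100% of Ardent, so Ines controls Ardent.
Ardent and Ines together hold 26% + 74% = 100% of Solent, so Ines controls Solent.
Ardent and Ines together hold 70% + 25% = 95% of Brightwater, so Ines controls Brightwater.
Ines and Brightwater together hold 10% + 90% = 100% of Talus, so Ines controls Talus.
Ines and Greywick and Brightwater together hold 63% + 22% + 15% = 100% of Everline, so Ines controls Everline.
Ines controls 7 companies.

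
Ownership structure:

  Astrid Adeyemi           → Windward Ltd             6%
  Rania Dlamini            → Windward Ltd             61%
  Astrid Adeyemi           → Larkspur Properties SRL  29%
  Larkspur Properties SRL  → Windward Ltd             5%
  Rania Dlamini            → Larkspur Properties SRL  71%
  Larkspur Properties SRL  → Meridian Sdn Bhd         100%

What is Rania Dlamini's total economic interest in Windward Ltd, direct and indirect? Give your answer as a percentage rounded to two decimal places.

Rania reaches Windward along 2 paths.
Via Larkspur: 71% × 5% = 3.55%.
Direct stake: 61% = 61%.
Total: 3.55% + 61% = 64.55%.

64.55%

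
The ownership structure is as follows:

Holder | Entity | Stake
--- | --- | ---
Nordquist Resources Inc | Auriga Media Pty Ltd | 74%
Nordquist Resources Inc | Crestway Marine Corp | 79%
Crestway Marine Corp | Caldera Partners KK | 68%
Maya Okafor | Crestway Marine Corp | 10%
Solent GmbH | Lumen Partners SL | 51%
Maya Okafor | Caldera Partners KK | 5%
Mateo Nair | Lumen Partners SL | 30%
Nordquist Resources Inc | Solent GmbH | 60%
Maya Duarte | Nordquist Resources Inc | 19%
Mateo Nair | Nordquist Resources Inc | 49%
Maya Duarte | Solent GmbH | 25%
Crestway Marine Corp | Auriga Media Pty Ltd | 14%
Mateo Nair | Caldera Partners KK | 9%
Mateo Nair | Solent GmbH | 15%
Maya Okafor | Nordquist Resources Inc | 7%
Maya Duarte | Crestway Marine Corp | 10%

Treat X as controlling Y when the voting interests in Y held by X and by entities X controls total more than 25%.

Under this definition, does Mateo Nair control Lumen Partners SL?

Mateo holds 49% of Nordquist, so Mateo controls Nordquist.
Mateo and Nordquist together hold 15% + 60% = 75% of Solent, so Mateo controls Solent.
Solent and Mateo together hold 51% + 30% = 81% of Lumen, so Mateo controls Lumen.

Yes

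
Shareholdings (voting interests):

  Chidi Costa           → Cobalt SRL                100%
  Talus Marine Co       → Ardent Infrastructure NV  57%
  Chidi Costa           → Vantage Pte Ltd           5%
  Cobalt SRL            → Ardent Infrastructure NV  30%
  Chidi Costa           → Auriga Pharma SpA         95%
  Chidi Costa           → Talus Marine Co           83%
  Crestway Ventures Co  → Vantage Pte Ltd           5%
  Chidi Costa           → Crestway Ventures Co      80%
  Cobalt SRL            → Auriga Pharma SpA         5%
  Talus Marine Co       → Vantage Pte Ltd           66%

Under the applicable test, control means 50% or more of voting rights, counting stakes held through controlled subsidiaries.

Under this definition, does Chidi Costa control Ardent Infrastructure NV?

Yes

Chidi holds 100% of Cobalt, so Chidi controls Cobalt.
Chidi holds 83% of Talus, so Chidi controls Talus.
Talus and Cobalt together hold 57% + 30% = 87% of Ardent, so Chidi controls Ardent.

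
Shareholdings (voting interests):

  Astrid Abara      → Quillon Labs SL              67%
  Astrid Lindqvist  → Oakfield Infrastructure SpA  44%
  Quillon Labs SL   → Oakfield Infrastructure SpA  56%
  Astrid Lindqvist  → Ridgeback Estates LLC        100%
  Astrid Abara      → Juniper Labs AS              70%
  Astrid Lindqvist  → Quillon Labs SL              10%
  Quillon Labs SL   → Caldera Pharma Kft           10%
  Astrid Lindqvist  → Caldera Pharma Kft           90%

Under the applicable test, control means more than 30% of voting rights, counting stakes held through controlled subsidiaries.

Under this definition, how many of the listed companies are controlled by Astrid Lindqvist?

3

Astrid Lindqvist holds 100% of Ridgeback, so Astrid Lindqvist controls Ridgeback.
Astrid Lindqvist holds 44% of Oakfield, so Astrid Lindqvist controls Oakfield.
Astrid Lindqvist holds 90% of Caldera, so Astrid Lindqvist controls Caldera.
No other company's threshold is met.
Astrid Lindqvist controls 3 companies.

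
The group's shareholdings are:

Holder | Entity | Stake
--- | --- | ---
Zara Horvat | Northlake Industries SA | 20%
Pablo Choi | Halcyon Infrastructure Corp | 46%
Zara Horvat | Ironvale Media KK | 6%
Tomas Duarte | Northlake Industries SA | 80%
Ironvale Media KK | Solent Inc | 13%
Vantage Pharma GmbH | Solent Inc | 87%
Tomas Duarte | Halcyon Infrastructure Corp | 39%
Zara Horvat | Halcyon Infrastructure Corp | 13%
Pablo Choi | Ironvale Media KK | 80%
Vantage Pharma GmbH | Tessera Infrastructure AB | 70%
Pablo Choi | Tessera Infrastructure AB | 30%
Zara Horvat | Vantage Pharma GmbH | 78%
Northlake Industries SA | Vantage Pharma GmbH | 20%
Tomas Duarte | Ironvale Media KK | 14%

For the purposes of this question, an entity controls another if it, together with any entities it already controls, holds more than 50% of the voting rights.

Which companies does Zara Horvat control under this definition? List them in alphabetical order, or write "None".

Solent Inc, Tessera Infrastructure AB, Vantage Pharma GmbH

Zara holds 78% of Vantage, so Zara controls Vantage.
Vantage holds 70% of Tessera, so Zara controls Tessera.
Vantage holds 87% of Solent, so Zara controls Solent.
No other company's threshold is met.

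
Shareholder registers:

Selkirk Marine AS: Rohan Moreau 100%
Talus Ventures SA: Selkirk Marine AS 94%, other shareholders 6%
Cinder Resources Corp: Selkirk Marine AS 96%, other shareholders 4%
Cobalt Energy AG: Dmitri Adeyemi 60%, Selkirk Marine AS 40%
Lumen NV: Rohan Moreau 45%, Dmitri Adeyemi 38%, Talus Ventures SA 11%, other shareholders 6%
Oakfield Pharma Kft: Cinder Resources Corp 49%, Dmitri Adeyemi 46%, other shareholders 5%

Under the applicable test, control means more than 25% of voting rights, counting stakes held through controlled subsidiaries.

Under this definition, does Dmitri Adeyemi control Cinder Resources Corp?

No

Dmitri holds 60% of Cobalt, so Dmitri controls Cobalt.
Dmitri holds 38% of Lumen, so Dmitri controls Lumen.
Dmitri holds 46% of Oakfield, so Dmitri controls Oakfield.
Neither Dmitri nor any entity Dmitri controls holds any voting interest in Cinder.
So Dmitri does not control Cinder.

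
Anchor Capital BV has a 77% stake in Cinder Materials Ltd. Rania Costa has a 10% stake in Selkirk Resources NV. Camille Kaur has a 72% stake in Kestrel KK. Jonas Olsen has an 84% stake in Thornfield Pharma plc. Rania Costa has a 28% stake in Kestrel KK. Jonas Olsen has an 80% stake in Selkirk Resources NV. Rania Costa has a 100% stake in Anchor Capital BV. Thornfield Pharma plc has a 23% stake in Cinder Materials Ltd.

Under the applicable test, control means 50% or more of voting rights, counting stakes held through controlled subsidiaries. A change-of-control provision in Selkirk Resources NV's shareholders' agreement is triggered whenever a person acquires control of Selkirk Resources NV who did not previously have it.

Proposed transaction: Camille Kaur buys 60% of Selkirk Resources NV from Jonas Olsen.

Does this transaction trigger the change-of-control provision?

Yes

The purchase adds only to Camille's holdings (Jonas's stake shrinks), so Camille is the only person who could newly come to control Selkirk.
Camille holds 72% of Kestrel, so Camille controls Kestrel.
Neither Camille nor any entity Camille controls holds any voting interest in Selkirk.
So before the transaction, Camille does not control Selkirk.
After the purchase, Camille holds 60% of Selkirk directly, and Jonas's stake falls to 20%.
Camille holds 60% of Selkirk, so Camille controls Selkirk.
Camille did not control Selkirk before and does after, so the clause is triggered.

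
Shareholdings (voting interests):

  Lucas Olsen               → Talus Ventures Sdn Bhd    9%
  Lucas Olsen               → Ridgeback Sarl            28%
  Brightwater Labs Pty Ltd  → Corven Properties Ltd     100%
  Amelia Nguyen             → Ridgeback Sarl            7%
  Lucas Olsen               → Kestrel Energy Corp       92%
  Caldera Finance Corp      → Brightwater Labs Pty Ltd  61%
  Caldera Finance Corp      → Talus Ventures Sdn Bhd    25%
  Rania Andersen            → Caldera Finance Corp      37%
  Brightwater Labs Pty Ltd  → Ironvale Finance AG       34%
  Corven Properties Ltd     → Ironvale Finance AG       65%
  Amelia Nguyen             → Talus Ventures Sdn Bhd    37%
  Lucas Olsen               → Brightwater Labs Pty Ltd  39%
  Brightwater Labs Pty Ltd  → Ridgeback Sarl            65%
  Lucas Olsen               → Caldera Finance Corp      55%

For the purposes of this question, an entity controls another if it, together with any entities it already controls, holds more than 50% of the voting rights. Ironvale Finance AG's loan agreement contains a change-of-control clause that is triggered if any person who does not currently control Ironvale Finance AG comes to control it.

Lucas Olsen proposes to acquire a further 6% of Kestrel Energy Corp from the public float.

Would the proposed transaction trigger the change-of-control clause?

The purchase changes only Lucas's holdings, so Lucas is the only person who could newly come to control Ironvale.
Lucas holds 55% of Caldera, so Lucas controls Caldera.
Lucas and Caldera together hold 39% + 61% = 100% of Brightwater, so Lucas controls Brightwater.
Brightwater holds 100% of Corven, so Lucas controls Corven.
Brightwater and Corven together hold 34% + 65% = 99% of Ironvale, so Lucas controls Ironvale.
So Lucas already controls Ironvale before the transaction.
After the purchase, Lucas's direct stake in Kestrel rises to 92% + 6% = 98%.
Lucas controlled Ironvale already, so this is not a new person acquiring control; every other person's position is unchanged or reduced.
No new person acquires control, so the clause is not triggered.

No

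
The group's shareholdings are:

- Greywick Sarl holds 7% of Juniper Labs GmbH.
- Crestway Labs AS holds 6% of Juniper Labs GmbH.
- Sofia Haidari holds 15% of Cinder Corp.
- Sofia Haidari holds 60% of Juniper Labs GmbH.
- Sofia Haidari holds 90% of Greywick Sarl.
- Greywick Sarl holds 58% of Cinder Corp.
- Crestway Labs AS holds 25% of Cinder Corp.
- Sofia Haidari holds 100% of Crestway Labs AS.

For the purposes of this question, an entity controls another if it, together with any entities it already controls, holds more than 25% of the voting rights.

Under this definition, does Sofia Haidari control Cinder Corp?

Sofia holds 90% of Greywick, so Sofia controls Greywick.
Sofia holds 100% of Crestway, so Sofia controls Crestway.
Sofia and Crestway and Greywick together hold 15% + 25% + 58% = 98% of Cinder, so Sofia controls Cinder.

Yes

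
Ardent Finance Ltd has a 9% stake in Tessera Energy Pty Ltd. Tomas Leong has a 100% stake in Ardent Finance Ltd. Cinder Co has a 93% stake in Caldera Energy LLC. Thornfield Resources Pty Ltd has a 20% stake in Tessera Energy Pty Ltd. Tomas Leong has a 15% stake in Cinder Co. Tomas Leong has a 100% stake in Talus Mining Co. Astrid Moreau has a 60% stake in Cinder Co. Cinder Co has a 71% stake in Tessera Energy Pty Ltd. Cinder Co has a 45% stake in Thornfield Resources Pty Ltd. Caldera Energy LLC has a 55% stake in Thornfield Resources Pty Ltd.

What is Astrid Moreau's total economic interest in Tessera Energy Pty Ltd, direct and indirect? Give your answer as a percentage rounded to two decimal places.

Astrid reaches Tessera along 3 paths.
Via Cinder: 60% × 71% = 42.6%.
Via Cinder → Caldera → Thornfield: 60% × 93% × 55% × 20% = 6.138%.
Via Cinder → Thornfield: 60% × 45% × 20% = 5.4%.
Total: 42.6% + 6.138% + 5.4% = 54.138%.
Rounded: 54.14%.

54.14%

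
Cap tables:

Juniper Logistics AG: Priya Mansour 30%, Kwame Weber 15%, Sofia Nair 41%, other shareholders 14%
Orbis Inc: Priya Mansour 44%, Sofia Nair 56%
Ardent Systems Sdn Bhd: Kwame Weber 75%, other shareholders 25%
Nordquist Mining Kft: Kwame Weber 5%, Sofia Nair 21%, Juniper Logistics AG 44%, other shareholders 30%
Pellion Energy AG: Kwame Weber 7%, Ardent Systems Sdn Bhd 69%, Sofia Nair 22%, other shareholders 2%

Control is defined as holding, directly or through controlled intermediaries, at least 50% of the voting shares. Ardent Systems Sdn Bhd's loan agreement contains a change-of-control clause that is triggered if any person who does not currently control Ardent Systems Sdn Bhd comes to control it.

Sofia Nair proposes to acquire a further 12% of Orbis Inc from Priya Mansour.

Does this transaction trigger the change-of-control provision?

The purchase adds only to Sofia's holdings (Priya's stake shrinks), so Sofia is the only person who could newly come to control Ardent.
Sofia holds 56% of Orbis, so Sofia controls Orbis.
Neither Sofia nor any entity Sofia controls holds any voting interest in Ardent.
So before the transaction, Sofia does not control Ardent.
After the purchase, Sofia's direct stake in Orbis rises to 56% + 12% = 68%, and Priya's stake falls to 32%.
Sofia holds 68% of Orbis, so Sofia controls Orbis.
After the transaction, neither Sofia nor any entity Sofia controls holds a voting interest in Ardent, so Sofia still does not control it.
No new person acquires control, so the clause is not triggered.

No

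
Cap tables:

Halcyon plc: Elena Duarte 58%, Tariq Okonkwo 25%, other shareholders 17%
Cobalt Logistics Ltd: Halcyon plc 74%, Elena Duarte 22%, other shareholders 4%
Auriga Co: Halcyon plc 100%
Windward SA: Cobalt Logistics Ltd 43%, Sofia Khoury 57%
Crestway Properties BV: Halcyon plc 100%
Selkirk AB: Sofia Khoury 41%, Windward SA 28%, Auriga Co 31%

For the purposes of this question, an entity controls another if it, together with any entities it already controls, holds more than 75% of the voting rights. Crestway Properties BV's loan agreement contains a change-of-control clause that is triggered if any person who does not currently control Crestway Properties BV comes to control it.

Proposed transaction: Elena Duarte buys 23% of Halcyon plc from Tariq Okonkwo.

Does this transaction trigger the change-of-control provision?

The purchase adds only to Elena's holdings (Tariq's stake shrinks), so Elena is the only person who could newly come to control Crestway.
Elena's largest direct stake is 58% in Halcyon, which does not meet the threshold, so Elena controls no company.
Neither Elena nor any entity Elena controls holds any voting interest in Crestway.
So before the transaction, Elena does not control Crestway.
After the purchase, Elena's direct stake in Halcyon rises to 58% + 23% = 81%, and Tariq's stake falls to 2%.
Elena holds 81% of Halcyon, so Elena controls Halcyon.
Halcyon holds 100% of Crestway, so Elena controls Crestway.
Elena did not control Crestway before and does after, so the clause is triggered.

Yes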